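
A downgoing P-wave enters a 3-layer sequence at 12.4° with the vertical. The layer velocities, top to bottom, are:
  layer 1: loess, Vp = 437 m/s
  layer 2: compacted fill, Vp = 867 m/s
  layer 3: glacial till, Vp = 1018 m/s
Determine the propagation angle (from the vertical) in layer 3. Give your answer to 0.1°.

30.0°

Ray parameter p = sin 12.4° / 437 = 4.9139e-04 s/m.
sin θ_3 = p·V_3 = 4.9139e-04 × 1018 = 0.5002.
θ_3 = arcsin 0.5002 = 30.02°.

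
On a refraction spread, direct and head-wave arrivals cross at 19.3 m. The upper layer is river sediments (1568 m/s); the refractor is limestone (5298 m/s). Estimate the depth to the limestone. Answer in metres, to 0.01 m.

h = (x_cross/2)·√((V₂−V₁)/(V₂+V₁)).
(V₂−V₁)/(V₂+V₁) = (5298−1568)/(5298+1568) = 0.5433; √ = 0.7371.
h = (19.3/2)·0.7371 = 7.11 m.

7.11 m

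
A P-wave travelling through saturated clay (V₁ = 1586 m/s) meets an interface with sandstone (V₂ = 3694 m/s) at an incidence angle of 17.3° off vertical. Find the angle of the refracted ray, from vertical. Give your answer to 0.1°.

sin θ₁/V₁ = sin θ₂/V₂ ⇒ sin θ₂ = 3694·sin 17.3°/1586 = 3694·0.2974/1586 = 0.6926.
θ₂ = sin⁻¹(0.6926) = 43.84° (from vertical).

43.8°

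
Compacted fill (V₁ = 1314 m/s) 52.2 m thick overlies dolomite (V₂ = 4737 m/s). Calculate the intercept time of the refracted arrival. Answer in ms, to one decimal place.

tᵢ = 2h·√(V₂²−V₁²)/(V₁V₂).
√(V₂²−V₁²) = √(4737²−1314²) = 4551.1 m/s.
tᵢ = 2·52.2·4551.1/(1314·4737) = 0.07633 s.

76.3 ms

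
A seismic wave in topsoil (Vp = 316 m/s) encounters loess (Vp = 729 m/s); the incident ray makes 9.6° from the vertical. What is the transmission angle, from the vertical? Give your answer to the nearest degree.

sin θ₁/V₁ = sin θ₂/V₂ ⇒ sin θ₂ = 729·sin 9.6°/316 = 729·0.1668/316 = 0.3847.
θ₂ = sin⁻¹(0.3847) = 22.63° (from vertical).

23°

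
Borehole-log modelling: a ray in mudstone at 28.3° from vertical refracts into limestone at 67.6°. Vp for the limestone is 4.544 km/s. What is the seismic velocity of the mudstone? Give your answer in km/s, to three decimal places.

sin 28.3° = 0.4741; sin 67.6° = 0.9245.
V₁ = V₂·(sin θ₁/sin θ₂) = 4.544·(0.4741/0.9245) = 2.330 km/s.

2.330 km/s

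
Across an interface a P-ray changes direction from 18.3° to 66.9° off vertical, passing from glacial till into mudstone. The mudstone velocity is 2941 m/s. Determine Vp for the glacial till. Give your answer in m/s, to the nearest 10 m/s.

Snell's law: sin 18.3°/V₁ = sin 66.9°/V₂.
V₁ = V₂·sin 18.3°/sin 66.9° = 2941 × 0.3414 = 1003.95 m/s.

1000 m/s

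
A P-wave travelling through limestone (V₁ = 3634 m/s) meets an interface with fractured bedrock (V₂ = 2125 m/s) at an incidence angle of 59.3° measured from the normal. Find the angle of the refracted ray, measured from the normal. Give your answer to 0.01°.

30.19°

Snell's law: sin θ₂ = (V₂/V₁)·sin θ₁ = (2125/3634)·sin 59.3° = 0.5028.
θ₂ = arcsin 0.5028 = 30.19° from the normal.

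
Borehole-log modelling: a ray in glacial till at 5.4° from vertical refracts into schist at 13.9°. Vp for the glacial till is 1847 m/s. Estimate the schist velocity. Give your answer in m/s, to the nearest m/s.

Snell's law: sin 5.4°/V₁ = sin 13.9°/V₂.
V₂ = V₁·sin 13.9°/sin 5.4° = 1847 × 2.5527 = 4714.79 m/s.

4715 m/s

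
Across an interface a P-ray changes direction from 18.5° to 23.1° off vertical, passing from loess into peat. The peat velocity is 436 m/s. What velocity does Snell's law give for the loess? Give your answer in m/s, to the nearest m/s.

353 m/s

Snell's law: sin 18.5°/V₁ = sin 23.1°/V₂.
V₁ = V₂·sin 18.5°/sin 23.1° = 436 × 0.8088 = 352.62 m/s.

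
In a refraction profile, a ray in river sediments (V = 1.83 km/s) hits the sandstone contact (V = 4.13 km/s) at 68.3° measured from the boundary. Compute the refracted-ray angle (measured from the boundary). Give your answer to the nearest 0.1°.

Angle from the normal: 90° − 68.3° = 21.7°.
sin θ₁/V₁ = sin θ₂/V₂ ⇒ sin θ₂ = 4.13·sin 21.7°/1.83 = 4.13·0.3697/1.83 = 0.8345.
θ₂ = sin⁻¹(0.8345) = 56.56° (from vertical).
From the interface: 90° − 56.56° = 33.44°.

33.4°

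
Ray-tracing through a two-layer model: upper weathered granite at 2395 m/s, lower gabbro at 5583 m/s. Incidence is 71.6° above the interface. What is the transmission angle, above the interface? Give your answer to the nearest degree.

43°

Convert to the normal: θ₁ = 90° − 71.6° = 18.4°.
sin θ₁/V₁ = sin θ₂/V₂ ⇒ sin θ₂ = 5583·sin 18.4°/2395 = 5583·0.3156/2395 = 0.7358.
θ₂ = arcsin 0.7358 = 47.38° from the normal.
From the interface: 90° − 47.38° = 42.62°.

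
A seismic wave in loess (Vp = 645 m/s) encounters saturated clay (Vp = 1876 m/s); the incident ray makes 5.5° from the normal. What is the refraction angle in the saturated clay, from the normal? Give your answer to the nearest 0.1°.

Snell's law: sin θ₂ = (V₂/V₁)·sin θ₁ = (1876/645)·sin 5.5° = 0.2788.
θ₂ = sin⁻¹(0.2788) = 16.19° (from vertical).

16.2°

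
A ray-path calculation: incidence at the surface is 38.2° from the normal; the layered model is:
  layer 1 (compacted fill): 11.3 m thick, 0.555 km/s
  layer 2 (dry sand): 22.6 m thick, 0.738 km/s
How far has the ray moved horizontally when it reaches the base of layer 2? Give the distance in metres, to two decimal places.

p = sin θ₁/V₁ = sin 38.2°/0.555 = 1.1142e+00 s/km is conserved through the stack.
Layer 1: θ = 38.20°; offset = 11.3·tan 38.20° = 8.8922 m.
Layer 2: sin θ = p·0.738 = 0.8223 → θ = 55.32°; offset = 22.6·tan 55.32° = 32.6596 m.
Summing the layer offsets gives 41.5519 m.

41.55 m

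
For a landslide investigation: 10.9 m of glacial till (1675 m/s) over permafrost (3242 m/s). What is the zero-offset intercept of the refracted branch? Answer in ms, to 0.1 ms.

θ_c = arcsin(V₁/V₂) = arcsin(1675/3242) = 31.11°; cos θ_c = 0.8562.
tᵢ = 2h·cos θ_c / V₁ = 2·10.9·0.8562 / 1675 = 0.01114 s.

11.1 ms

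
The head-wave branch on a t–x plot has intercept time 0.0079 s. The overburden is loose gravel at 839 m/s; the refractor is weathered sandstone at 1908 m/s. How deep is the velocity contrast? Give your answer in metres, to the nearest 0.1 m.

3.7 m

θ_c = arcsin(839/1908) = 26.09°; cos θ_c = 0.8981.
tᵢ = 2h cos θ_c/V₁ ⇒ h = tᵢ·V₁/(2 cos θ_c) = 0.0079·839/(2·0.8981) = 3.69 m.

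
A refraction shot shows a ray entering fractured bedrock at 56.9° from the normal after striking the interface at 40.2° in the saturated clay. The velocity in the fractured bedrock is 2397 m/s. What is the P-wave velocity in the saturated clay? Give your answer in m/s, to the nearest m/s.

Snell's law: sin 40.2°/V₁ = sin 56.9°/V₂.
V₁ = V₂·sin 40.2°/sin 56.9° = 2397 × 0.7705 = 1846.88 m/s.

1847 m/s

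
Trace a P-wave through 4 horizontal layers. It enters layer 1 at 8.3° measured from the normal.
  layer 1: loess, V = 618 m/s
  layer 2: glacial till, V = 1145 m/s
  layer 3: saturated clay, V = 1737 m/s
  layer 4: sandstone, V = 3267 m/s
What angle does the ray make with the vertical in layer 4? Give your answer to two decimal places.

Snell's law across each interface conserves sin θ / V, so sin θ_4 = V_4·sin θ₁/V₁.
sin θ_4 = 3267 × sin 8.3° / 618 = 0.7631.
θ_4 = arcsin 0.7631 = 49.74°.

49.74°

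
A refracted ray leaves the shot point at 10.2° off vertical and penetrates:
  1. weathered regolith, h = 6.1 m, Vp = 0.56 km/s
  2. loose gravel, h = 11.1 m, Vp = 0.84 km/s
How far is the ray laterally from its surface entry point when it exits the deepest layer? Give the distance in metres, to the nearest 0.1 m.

Ray parameter p = sin 10.2° / 0.56 km/s = 3.1622e-01 s/km.
Layer 1: θ = 10.20°; offset = 6.1·tan 10.20° = 1.098 m.
Layer 2: sin θ = p·0.84 = 0.2656 → θ = 15.40°; offset = 11.1·tan 15.40° = 3.058 m.
Total horizontal offset = 4.156 m.

4.2 m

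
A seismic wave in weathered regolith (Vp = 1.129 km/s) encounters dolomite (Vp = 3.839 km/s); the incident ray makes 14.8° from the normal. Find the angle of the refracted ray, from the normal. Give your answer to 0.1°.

60.3°

sin θ₁/V₁ = sin θ₂/V₂ ⇒ sin θ₂ = 3.839·sin 14.8°/1.129 = 3.839·0.2554/1.129 = 0.8686.
θ₂ = arcsin 0.8686 = 60.30° from the normal.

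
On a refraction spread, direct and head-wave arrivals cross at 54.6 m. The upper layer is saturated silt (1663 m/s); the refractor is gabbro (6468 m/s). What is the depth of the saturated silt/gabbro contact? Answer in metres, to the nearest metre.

h = (x_cross/2)·√((V₂−V₁)/(V₂+V₁)).
(V₂−V₁)/(V₂+V₁) = (6468−1663)/(6468+1663) = 0.5909; √ = 0.7687.
h = (54.6/2)·0.7687 = 20.99 m.

21 m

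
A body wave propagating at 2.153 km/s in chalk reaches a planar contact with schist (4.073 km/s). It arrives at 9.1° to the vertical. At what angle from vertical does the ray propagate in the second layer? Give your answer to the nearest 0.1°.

sin θ₁/V₁ = sin θ₂/V₂ ⇒ sin θ₂ = 4.073·sin 9.1°/2.153 = 4.073·0.1582/2.153 = 0.2992.
θ₂ = sin⁻¹(0.2992) = 17.41° (from vertical).

17.4°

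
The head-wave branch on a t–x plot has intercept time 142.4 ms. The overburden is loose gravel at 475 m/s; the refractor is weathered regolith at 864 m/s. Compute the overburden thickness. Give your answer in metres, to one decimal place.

40.5 m

h = tᵢ·V₁·V₂ / (2·√(V₂²−V₁²)).
√(V₂²−V₁²) = √(864² − 475²) = 721.7 m/s.
h = 0.1424 s × 475 × 864 / (2 × 721.7) = 40.49 m.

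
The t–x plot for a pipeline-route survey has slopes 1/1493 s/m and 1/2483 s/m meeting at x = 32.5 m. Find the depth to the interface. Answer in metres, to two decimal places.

h = (x_cross/2)·√((V₂−V₁)/(V₂+V₁)).
(V₂−V₁)/(V₂+V₁) = (2483−1493)/(2483+1493) = 0.2490; √ = 0.4990.
h = (32.5/2)·0.4990 = 8.11 m.

8.11 m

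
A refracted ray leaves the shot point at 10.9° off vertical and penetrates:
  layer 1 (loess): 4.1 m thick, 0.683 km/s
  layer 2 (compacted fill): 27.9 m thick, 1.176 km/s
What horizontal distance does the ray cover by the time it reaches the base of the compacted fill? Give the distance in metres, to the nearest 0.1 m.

p = sin θ₁/V₁ = sin 10.9°/0.683 = 2.7686e-01 s/km is conserved through the stack.
Layer 1: θ = 10.90°; offset = 4.1·tan 10.90° = 0.790 m.
Layer 2: sin θ = p·1.176 = 0.3256 → θ = 19.00°; offset = 27.9·tan 19.00° = 9.607 m.
Σ offsets = 10.397 m.

10.4 m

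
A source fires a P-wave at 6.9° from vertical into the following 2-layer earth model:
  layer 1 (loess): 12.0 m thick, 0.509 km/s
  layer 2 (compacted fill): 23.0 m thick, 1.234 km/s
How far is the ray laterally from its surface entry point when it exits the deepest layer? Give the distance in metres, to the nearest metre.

8 m

Apply Snell's law at each interface; in layer i the horizontal offset is hᵢ·tan θᵢ.
Layer 1: θ = 6.90°; offset = 12.0·tan 6.90° = 1.452 m.
Layer 2: sin θ = 1.234·sin 6.9°/0.509 = 0.2913, θ = 16.93°; offset = 23.0·tan 16.93° = 7.002 m.
Summing the layer offsets gives 8.455 m.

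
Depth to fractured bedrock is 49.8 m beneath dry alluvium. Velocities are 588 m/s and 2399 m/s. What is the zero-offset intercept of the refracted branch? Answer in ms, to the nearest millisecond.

θ_c = arcsin(V₁/V₂) = arcsin(588/2399) = 14.19°; cos θ_c = 0.9695.
tᵢ = 2h·cos θ_c / V₁ = 2·49.8·0.9695 / 588 = 0.16422 s.

164 ms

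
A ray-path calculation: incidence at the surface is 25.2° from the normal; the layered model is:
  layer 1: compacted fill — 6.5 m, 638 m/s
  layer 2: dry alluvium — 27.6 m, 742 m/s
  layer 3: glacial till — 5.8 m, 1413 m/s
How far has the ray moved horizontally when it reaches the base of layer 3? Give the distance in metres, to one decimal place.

35.2 m

Apply Snell's law at each interface; in layer i the horizontal offset is hᵢ·tan θᵢ.
Layer 1: θ = 25.20°; offset = 6.5·tan 25.20° = 3.059 m.
Layer 2: sin θ = 742·sin 25.2°/638 = 0.4952, θ = 29.68°; offset = 27.6·tan 29.68° = 15.731 m.
Layer 3: sin θ = 1413·sin 25.2°/638 = 0.9430, θ = 70.56°; offset = 5.8·tan 70.56° = 16.433 m.
Total horizontal offset = 35.223 m.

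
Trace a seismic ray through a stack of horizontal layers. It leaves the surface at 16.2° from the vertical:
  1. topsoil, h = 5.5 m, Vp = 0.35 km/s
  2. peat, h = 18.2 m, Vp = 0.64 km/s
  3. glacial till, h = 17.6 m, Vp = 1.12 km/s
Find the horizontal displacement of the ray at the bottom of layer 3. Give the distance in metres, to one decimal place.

47.3 m

p = sin θ₁/V₁ = sin 16.2°/0.35 = 7.9712e-01 s/km is conserved through the stack.
Layer 1: θ = 16.20°; offset = 5.5·tan 16.20° = 1.598 m.
Layer 2: sin θ = p·0.64 = 0.5102 → θ = 30.67°; offset = 18.2·tan 30.67° = 10.795 m.
Layer 3: sin θ = p·1.12 = 0.8928 → θ = 63.22°; offset = 17.6·tan 63.22° = 34.878 m.
Summing the layer offsets gives 47.271 m.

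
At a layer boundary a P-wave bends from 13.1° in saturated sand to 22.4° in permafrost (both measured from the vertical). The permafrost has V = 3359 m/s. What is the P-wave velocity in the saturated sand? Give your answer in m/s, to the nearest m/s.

Snell's law: sin 13.1°/V₁ = sin 22.4°/V₂.
V₁ = V₂·sin 13.1°/sin 22.4° = 3359 × 0.5948 = 1997.85 m/s.

1998 m/s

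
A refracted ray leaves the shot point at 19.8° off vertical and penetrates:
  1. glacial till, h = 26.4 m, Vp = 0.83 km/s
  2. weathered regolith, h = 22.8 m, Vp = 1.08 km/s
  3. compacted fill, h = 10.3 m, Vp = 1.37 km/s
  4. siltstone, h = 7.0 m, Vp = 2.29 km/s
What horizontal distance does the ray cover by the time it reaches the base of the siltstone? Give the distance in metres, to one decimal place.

46.0 m

Ray parameter p = sin 19.8° / 0.83 km/s = 4.0812e-01 s/km.
Layer 1: θ = 19.80°; offset = 26.4·tan 19.80° = 9.505 m.
Layer 2: sin θ = p·1.08 = 0.4408 → θ = 26.15°; offset = 22.8·tan 26.15° = 11.196 m.
Layer 3: sin θ = p·1.37 = 0.5591 → θ = 34.00°; offset = 10.3·tan 34.00° = 6.946 m.
Layer 4: sin θ = p·2.29 = 0.9346 → θ = 69.16°; offset = 7.0·tan 69.16° = 18.391 m.
Summing the layer offsets gives 46.037 m.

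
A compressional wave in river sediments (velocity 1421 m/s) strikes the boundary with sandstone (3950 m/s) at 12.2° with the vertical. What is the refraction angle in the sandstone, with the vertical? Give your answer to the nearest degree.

sin θ₁/V₁ = sin θ₂/V₂ ⇒ sin θ₂ = 3950·sin 12.2°/1421 = 3950·0.2113/1421 = 0.5874.
θ₂ = arcsin 0.5874 = 35.97° from the normal.

36°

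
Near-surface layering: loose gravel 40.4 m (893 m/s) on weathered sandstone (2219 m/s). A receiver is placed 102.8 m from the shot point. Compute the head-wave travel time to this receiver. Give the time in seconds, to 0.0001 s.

θ_c = arcsin(V₁/V₂) = arcsin(893/2219) = 23.73°, cos θ_c = 0.9154.
Intercept time tᵢ = 2h cos θ_c / V₁ = 2·40.4·0.9154/893 = 0.08283 s.
t = x/V₂ + tᵢ = 102.8/2219 + 0.08283 = 0.12916 s.

0.1292 s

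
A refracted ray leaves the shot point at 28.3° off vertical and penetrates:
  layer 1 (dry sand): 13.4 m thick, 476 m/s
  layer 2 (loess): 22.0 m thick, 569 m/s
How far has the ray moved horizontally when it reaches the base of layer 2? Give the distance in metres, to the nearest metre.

Apply Snell's law at each interface; in layer i the horizontal offset is hᵢ·tan θᵢ.
Layer 1: θ = 28.30°; offset = 13.4·tan 28.30° = 7.215 m.
Layer 2: sin θ = 569·sin 28.3°/476 = 0.5667, θ = 34.52°; offset = 22.0·tan 34.52° = 15.132 m.
Summing the layer offsets gives 22.347 m.

22 m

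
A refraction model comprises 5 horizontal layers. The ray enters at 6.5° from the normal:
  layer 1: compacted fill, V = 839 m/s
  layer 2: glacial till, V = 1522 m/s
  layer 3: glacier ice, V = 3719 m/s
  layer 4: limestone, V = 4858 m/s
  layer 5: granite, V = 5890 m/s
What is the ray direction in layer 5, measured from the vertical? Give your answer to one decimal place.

52.6°

Ray parameter p = sin 6.5° / 839 = 1.3493e-04 s/m.
sin θ_5 = p·V_5 = 1.3493e-04 × 5890 = 0.7947.
θ_5 = arcsin 0.7947 = 52.63°.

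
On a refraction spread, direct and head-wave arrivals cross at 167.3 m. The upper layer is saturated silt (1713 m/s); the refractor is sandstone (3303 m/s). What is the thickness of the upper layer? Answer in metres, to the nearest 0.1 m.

x_cross = 2h·√((V₂+V₁)/(V₂−V₁)) → h = x_cross / (2·√((V₂+V₁)/(V₂−V₁))).
√((V₂+V₁)/(V₂−V₁)) = √((3303+1713)/(3303−1713)) = 1.7762.
h = 167.3 / (2·1.7762) = 47.10 m.

47.1 m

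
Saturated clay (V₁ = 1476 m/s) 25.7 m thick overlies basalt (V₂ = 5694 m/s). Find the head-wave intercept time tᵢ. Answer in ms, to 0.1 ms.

θ_c = arcsin(V₁/V₂) = arcsin(1476/5694) = 15.02°; cos θ_c = 0.9658.
tᵢ = 2h·cos θ_c / V₁ = 2·25.7·0.9658 / 1476 = 0.03363 s.

33.6 ms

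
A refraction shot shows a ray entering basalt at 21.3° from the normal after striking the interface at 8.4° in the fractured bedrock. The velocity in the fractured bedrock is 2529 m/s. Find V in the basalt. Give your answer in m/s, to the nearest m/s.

sin 8.4° = 0.1461; sin 21.3° = 0.3633.
V₂ = V₁·(sin θ₂/sin θ₁) = 2529·(0.3633/0.1461) = 6288.63 m/s.

6289 m/s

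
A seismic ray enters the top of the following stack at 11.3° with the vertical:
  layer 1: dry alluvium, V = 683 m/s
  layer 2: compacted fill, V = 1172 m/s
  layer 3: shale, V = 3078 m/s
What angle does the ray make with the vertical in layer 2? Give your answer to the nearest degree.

Snell's law across each interface conserves sin θ / V, so sin θ_2 = V_2·sin θ₁/V₁.
sin θ_2 = 1172 × sin 11.3° / 683 = 0.3362.
θ_2 = arcsin 0.3362 = 19.65°.

20°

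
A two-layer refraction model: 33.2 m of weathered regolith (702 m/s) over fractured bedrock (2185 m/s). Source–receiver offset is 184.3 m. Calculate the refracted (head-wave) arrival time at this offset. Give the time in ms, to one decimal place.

t = x/V₂ + 2h·√(V₂²−V₁²)/(V₁V₂).
√(V₂²−V₁²) = √(2185²−702²) = 2069.2 m/s; delay term = 2·33.2·2069.2/(702·2185) = 0.08957 s.
t = 184.3/2185 + 0.08957 = 0.17392 s.

173.9 ms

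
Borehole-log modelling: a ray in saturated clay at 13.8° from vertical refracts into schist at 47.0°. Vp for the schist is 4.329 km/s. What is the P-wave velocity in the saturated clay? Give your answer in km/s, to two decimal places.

1.41 km/s

Snell's law: sin 13.8°/V₁ = sin 47.0°/V₂.
V₁ = V₂·sin 13.8°/sin 47.0° = 4.329 × 0.3262 = 1.41 km/s.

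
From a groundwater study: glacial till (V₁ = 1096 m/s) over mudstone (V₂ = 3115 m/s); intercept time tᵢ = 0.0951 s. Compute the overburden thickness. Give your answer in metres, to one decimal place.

55.7 m

θ_c = arcsin(1096/3115) = 20.60°; cos θ_c = 0.9361.
tᵢ = 2h cos θ_c/V₁ ⇒ h = tᵢ·V₁/(2 cos θ_c) = 0.0951·1096/(2·0.9361) = 55.67 m.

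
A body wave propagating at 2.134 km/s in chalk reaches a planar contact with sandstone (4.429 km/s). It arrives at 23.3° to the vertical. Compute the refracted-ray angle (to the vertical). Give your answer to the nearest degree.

55°

Snell's law: sin θ₂ = (V₂/V₁)·sin θ₁ = (4.429/2.134)·sin 23.3° = 0.8209.
θ₂ = sin⁻¹(0.8209) = 55.18° (from vertical).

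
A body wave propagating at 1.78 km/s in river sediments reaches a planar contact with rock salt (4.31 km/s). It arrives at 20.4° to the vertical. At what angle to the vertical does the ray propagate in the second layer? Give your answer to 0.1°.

57.6°

sin θ₁/V₁ = sin θ₂/V₂ ⇒ sin θ₂ = 4.31·sin 20.4°/1.78 = 4.31·0.3486/1.78 = 0.8440.
θ₂ = sin⁻¹(0.8440) = 57.57° (from vertical).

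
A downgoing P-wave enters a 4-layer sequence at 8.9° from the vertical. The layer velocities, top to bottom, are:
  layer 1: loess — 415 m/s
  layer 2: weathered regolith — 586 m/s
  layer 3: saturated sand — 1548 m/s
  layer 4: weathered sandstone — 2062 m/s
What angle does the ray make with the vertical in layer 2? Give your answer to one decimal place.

12.6°

Ray parameter p = sin 8.9° / 415 = 3.7280e-04 s/m.
sin θ_2 = p·V_2 = 3.7280e-04 × 586 = 0.2185.
θ_2 = arcsin 0.2185 = 12.62°.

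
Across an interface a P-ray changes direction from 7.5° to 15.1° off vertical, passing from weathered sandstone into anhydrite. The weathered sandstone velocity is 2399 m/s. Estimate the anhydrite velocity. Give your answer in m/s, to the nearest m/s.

Snell's law: sin 7.5°/V₁ = sin 15.1°/V₂.
V₂ = V₁·sin 15.1°/sin 7.5° = 2399 × 1.9958 = 4787.93 m/s.

4788 m/s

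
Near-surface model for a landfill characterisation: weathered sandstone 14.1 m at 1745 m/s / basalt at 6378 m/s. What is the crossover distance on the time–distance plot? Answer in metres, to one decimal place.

θ_c = arcsin(1745/6378) = 15.88°, so cos θ_c = 0.9618 and tᵢ = 2h cos θ_c/V₁ = 0.0155 s.
At crossover x/V₁ = x/V₂ + tᵢ ⇒ x = tᵢ/(1/V₁ − 1/V₂) = 0.01554/(5.7307e-04 − 1.5679e-04) = 37.34 m.

37.3 m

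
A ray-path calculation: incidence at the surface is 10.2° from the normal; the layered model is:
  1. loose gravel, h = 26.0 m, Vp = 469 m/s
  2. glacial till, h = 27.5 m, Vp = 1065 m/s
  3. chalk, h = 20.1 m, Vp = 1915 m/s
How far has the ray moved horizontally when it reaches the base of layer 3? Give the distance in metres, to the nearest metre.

38 m

Apply Snell's law at each interface; in layer i the horizontal offset is hᵢ·tan θᵢ.
Layer 1: θ = 10.20°; offset = 26.0·tan 10.20° = 4.678 m.
Layer 2: sin θ = 1065·sin 10.2°/469 = 0.4021, θ = 23.71°; offset = 27.5·tan 23.71° = 12.078 m.
Layer 3: sin θ = 1915·sin 10.2°/469 = 0.7231, θ = 46.31°; offset = 20.1·tan 46.31° = 21.039 m.
Total horizontal offset = 37.795 m.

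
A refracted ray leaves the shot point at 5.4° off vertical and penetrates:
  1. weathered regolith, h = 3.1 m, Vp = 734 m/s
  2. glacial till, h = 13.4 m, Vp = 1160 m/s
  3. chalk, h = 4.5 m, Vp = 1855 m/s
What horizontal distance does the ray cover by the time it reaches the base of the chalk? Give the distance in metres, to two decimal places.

Apply Snell's law at each interface; in layer i the horizontal offset is hᵢ·tan θᵢ.
Layer 1: θ = 5.40°; offset = 3.1·tan 5.40° = 0.2930 m.
Layer 2: sin θ = 1160·sin 5.4°/734 = 0.1487, θ = 8.55°; offset = 13.4·tan 8.55° = 2.0154 m.
Layer 3: sin θ = 1855·sin 5.4°/734 = 0.2378, θ = 13.76°; offset = 4.5·tan 13.76° = 1.1019 m.
Σ offsets = 3.4103 m.

3.41 m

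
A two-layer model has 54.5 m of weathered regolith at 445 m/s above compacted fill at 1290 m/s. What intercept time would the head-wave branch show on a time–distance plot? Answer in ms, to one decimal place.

tᵢ = 2h·√(V₂²−V₁²)/(V₁V₂).
√(V₂²−V₁²) = √(1290²−445²) = 1210.8 m/s.
tᵢ = 2·54.5·1210.8/(445·1290) = 0.22991 s.

229.9 ms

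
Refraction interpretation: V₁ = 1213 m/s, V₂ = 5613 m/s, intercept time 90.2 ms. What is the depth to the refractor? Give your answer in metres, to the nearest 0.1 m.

56.0 m

θ_c = arcsin(1213/5613) = 12.48°; cos θ_c = 0.9764.
tᵢ = 2h cos θ_c/V₁ ⇒ h = tᵢ·V₁/(2 cos θ_c) = 0.0902·1213/(2·0.9764) = 56.03 m.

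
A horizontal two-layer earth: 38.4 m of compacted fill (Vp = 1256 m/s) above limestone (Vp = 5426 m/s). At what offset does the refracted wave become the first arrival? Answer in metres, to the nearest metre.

θ_c = arcsin(1256/5426) = 13.38°, so cos θ_c = 0.9728 and tᵢ = 2h cos θ_c/V₁ = 0.0595 s.
At crossover x/V₁ = x/V₂ + tᵢ ⇒ x = tᵢ/(1/V₁ − 1/V₂) = 0.05949/(7.9618e-04 − 1.8430e-04) = 97.22 m.

97 m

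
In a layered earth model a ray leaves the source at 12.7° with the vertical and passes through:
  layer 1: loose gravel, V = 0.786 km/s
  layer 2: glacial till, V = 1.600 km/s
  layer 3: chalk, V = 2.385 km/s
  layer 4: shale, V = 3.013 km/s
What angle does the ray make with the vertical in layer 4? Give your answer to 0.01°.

Snell's law across each interface conserves sin θ / V, so sin θ_4 = V_4·sin θ₁/V₁.
sin θ_4 = 3.013 × sin 12.7° / 0.786 = 0.8427.
θ_4 = arcsin 0.8427 = 57.43°.

57.43°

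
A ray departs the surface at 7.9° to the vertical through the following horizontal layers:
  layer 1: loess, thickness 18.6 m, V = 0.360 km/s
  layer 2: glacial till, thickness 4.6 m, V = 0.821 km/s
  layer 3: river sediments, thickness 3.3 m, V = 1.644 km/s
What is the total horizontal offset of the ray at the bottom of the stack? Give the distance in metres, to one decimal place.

Ray parameter p = sin 7.9° / 0.360 km/s = 3.8179e-01 s/km.
Layer 1: θ = 7.90°; offset = 18.6·tan 7.90° = 2.581 m.
Layer 2: sin θ = p·0.821 = 0.3134 → θ = 18.27°; offset = 4.6·tan 18.27° = 1.518 m.
Layer 3: sin θ = p·1.644 = 0.6277 → θ = 38.88°; offset = 3.3·tan 38.88° = 2.661 m.
Total horizontal offset = 6.760 m.

6.8 m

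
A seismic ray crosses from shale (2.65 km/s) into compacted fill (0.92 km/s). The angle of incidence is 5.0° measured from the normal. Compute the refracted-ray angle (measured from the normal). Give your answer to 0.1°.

1.7°

Snell's law: sin θ₂ = (V₂/V₁)·sin θ₁ = (0.92/2.65)·sin 5.0° = 0.0303.
θ₂ = sin⁻¹(0.0303) = 1.73° (from vertical).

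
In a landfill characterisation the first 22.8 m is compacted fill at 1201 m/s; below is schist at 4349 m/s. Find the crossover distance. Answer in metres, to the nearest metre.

x_cross = 2h·√((V₂+V₁)/(V₂−V₁)).
(V₂+V₁)/(V₂−V₁) = (4349+1201)/(4349−1201) = 1.7630; √ = 1.3278.
x_cross = 2·22.8·1.3278 = 60.55 m.

61 m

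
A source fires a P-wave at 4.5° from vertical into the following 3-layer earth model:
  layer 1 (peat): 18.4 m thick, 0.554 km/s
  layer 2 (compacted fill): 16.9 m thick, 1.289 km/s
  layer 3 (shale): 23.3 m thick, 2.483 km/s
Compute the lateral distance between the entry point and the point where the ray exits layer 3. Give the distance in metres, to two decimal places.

13.34 m

p = sin θ₁/V₁ = sin 4.5°/0.554 = 1.4162e-01 s/km is conserved through the stack.
Layer 1: θ = 4.50°; offset = 18.4·tan 4.50° = 1.4481 m.
Layer 2: sin θ = p·1.289 = 0.1826 → θ = 10.52°; offset = 16.9·tan 10.52° = 3.1379 m.
Layer 3: sin θ = p·2.483 = 0.3516 → θ = 20.59°; offset = 23.3·tan 20.59° = 8.7524 m.
Summing the layer offsets gives 13.3384 m.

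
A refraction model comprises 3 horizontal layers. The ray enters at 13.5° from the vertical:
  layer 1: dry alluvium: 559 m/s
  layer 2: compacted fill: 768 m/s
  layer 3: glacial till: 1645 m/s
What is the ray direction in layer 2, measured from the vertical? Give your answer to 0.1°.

Ray parameter p = sin 13.5° / 559 = 4.1761e-04 s/m.
sin θ_2 = p·V_2 = 4.1761e-04 × 768 = 0.3207.
θ_2 = 18.71° from the vertical.

18.7°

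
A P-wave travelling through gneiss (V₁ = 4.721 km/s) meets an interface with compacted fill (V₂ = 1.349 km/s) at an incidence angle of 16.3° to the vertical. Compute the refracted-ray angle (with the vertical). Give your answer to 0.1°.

4.6°

sin θ₁/V₁ = sin θ₂/V₂ ⇒ sin θ₂ = 1.349·sin 16.3°/4.721 = 1.349·0.2807/4.721 = 0.0802.
θ₂ = sin⁻¹(0.0802) = 4.60° (from vertical).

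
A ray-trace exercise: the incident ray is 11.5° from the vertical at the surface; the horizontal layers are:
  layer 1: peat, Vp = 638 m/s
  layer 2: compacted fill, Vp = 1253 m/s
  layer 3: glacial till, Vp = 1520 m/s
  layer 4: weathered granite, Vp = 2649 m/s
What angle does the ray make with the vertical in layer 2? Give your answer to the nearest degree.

23°

Snell's law across each interface conserves sin θ / V, so sin θ_2 = V_2·sin θ₁/V₁.
sin θ_2 = 1253 × sin 11.5° / 638 = 0.3915.
θ_2 = arcsin 0.3915 = 23.05°.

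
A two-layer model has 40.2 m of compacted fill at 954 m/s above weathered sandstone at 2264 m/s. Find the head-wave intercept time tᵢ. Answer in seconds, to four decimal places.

tᵢ = 2h·√(V₂²−V₁²)/(V₁V₂).
√(V₂²−V₁²) = √(2264²−954²) = 2053.2 m/s.
tᵢ = 2·40.2·2053.2/(954·2264) = 0.07643 s.

0.0764 s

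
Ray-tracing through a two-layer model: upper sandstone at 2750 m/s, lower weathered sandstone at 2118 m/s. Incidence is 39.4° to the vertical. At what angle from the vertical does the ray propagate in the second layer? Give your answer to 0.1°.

Snell's law: sin θ₂ = (V₂/V₁)·sin θ₁ = (2118/2750)·sin 39.4° = 0.4889.
θ₂ = sin⁻¹(0.4889) = 29.27° (from vertical).

29.3°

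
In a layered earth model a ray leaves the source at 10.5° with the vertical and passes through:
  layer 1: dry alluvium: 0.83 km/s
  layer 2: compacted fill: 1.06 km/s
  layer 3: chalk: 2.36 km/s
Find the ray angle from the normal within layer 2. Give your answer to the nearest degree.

Snell's law across each interface conserves sin θ / V, so sin θ_2 = V_2·sin θ₁/V₁.
sin θ_2 = 1.06 × sin 10.5° / 0.83 = 0.2327.
θ_2 = 13.46° from the vertical.

13°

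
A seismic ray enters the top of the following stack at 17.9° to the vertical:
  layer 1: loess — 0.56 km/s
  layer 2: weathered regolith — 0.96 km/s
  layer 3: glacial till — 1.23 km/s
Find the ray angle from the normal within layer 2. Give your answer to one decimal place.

Ray parameter p = sin 17.9° / 0.56 = 5.4885e-01 s/km.
sin θ_2 = p·V_2 = 5.4885e-01 × 0.96 = 0.5269.
θ_2 = arcsin 0.5269 = 31.80°.

31.8°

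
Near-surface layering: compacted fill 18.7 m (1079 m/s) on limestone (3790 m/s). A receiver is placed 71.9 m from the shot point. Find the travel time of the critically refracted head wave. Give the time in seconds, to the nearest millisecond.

0.052 s

t = x/V₂ + 2h·√(V₂²−V₁²)/(V₁V₂).
√(V₂²−V₁²) = √(3790²−1079²) = 3633.2 m/s; delay term = 2·18.7·3633.2/(1079·3790) = 0.03323 s.
t = 71.9/3790 + 0.03323 = 0.05220 s.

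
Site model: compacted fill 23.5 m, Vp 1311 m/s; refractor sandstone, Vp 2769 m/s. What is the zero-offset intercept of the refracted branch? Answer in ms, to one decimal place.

θ_c = arcsin(V₁/V₂) = arcsin(1311/2769) = 28.26°; cos θ_c = 0.8808.
tᵢ = 2h·cos θ_c / V₁ = 2·23.5·0.8808 / 1311 = 0.03158 s.

31.6 ms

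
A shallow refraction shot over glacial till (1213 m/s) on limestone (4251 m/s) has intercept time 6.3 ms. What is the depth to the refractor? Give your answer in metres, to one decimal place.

θ_c = arcsin(1213/4251) = 16.58°; cos θ_c = 0.9584.
tᵢ = 2h cos θ_c/V₁ ⇒ h = tᵢ·V₁/(2 cos θ_c) = 0.0063·1213/(2·0.9584) = 3.99 m.

4.0 m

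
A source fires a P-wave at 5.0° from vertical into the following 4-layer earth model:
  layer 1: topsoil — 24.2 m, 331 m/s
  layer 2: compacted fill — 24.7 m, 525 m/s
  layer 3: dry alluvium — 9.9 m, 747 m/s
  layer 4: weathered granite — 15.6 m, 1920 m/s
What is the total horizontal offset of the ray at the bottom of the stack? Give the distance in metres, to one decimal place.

16.7 m

Ray parameter p = sin 5.0° / 331 m/s = 2.6331e-04 s/m.
Layer 1: θ = 5.00°; offset = 24.2·tan 5.00° = 2.117 m.
Layer 2: sin θ = p·525 = 0.1382 → θ = 7.95°; offset = 24.7·tan 7.95° = 3.448 m.
Layer 3: sin θ = p·747 = 0.1967 → θ = 11.34°; offset = 9.9·tan 11.34° = 1.986 m.
Layer 4: sin θ = p·1920 = 0.5056 → θ = 30.37°; offset = 15.6·tan 30.37° = 9.141 m.
Σ offsets = 16.692 m.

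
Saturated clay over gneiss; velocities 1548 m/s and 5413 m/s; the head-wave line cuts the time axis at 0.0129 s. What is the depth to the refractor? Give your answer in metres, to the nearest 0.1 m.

h = tᵢ·V₁·V₂ / (2·√(V₂²−V₁²)).
√(V₂²−V₁²) = √(5413² − 1548²) = 5186.9 m/s.
h = 0.0129 s × 1548 × 5413 / (2 × 5186.9) = 10.42 m.

10.4 m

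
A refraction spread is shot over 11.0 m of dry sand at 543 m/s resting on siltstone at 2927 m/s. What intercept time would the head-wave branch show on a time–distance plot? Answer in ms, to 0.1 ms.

39.8 ms

θ_c = arcsin(V₁/V₂) = arcsin(543/2927) = 10.69°; cos θ_c = 0.9826.
tᵢ = 2h·cos θ_c / V₁ = 2·11.0·0.9826 / 543 = 0.03981 s.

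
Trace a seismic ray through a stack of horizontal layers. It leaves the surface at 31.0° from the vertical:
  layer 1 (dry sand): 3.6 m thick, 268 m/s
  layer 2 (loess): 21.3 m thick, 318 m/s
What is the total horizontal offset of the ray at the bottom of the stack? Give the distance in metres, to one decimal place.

Apply Snell's law at each interface; in layer i the horizontal offset is hᵢ·tan θᵢ.
Layer 1: θ = 31.00°; offset = 3.6·tan 31.00° = 2.163 m.
Layer 2: sin θ = 318·sin 31.0°/268 = 0.6111, θ = 37.67°; offset = 21.3·tan 37.67° = 16.445 m.
Σ offsets = 18.608 m.

18.6 m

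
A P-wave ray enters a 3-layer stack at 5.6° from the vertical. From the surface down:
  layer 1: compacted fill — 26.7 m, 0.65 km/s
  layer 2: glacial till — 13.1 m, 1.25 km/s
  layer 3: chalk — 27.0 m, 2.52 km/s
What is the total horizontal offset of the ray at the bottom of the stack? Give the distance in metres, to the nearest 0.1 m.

16.2 m

Ray parameter p = sin 5.6° / 0.65 km/s = 1.5013e-01 s/km.
Layer 1: θ = 5.60°; offset = 26.7·tan 5.60° = 2.618 m.
Layer 2: sin θ = p·1.25 = 0.1877 → θ = 10.82°; offset = 13.1·tan 10.82° = 2.503 m.
Layer 3: sin θ = p·2.52 = 0.3783 → θ = 22.23°; offset = 27.0·tan 22.23° = 11.035 m.
Total horizontal offset = 16.156 m.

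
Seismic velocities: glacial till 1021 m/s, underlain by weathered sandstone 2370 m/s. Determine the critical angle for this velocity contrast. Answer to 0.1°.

25.5°

At critical incidence the refracted ray runs along the interface (θ₂ = 90°), so sin θ_c = V₁/V₂.
θ_c = arcsin(1021/2370) = arcsin 0.4308 = 25.52°.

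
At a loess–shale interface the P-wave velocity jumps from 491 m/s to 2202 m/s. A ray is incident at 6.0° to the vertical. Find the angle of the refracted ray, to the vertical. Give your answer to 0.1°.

sin θ₁/V₁ = sin θ₂/V₂ ⇒ sin θ₂ = 2202·sin 6.0°/491 = 2202·0.1045/491 = 0.4688.
θ₂ = arcsin 0.4688 = 27.96° from the normal.

28.0°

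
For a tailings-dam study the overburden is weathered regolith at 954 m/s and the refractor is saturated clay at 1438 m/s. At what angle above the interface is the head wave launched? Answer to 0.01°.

48.44°

At critical incidence the refracted ray runs along the interface (θ₂ = 90°), so sin θ_c = V₁/V₂.
θ_c = arcsin(954/1438) = arcsin 0.6634 = 41.56°.
Measured from the interface: 90° − 41.56° = 48.44°.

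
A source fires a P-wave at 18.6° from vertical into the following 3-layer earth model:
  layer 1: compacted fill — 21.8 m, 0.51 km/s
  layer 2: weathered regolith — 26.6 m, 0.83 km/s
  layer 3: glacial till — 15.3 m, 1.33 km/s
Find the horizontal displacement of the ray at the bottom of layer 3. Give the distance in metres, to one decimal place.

Ray parameter p = sin 18.6° / 0.51 km/s = 6.2541e-01 s/km.
Layer 1: θ = 18.60°; offset = 21.8·tan 18.60° = 7.337 m.
Layer 2: sin θ = p·0.83 = 0.5191 → θ = 31.27°; offset = 26.6·tan 31.27° = 16.155 m.
Layer 3: sin θ = p·1.33 = 0.8318 → θ = 56.28°; offset = 15.3·tan 56.28° = 22.927 m.
Total horizontal offset = 46.419 m.

46.4 m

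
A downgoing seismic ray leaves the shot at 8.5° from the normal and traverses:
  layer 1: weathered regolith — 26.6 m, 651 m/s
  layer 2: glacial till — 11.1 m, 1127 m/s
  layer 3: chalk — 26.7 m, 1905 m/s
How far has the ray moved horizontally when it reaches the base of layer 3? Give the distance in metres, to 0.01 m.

p = sin θ₁/V₁ = sin 8.5°/651 = 2.2705e-04 s/m is conserved through the stack.
Layer 1: θ = 8.50°; offset = 26.6·tan 8.50° = 3.9754 m.
Layer 2: sin θ = p·1127 = 0.2559 → θ = 14.83°; offset = 11.1·tan 14.83° = 2.9381 m.
Layer 3: sin θ = p·1905 = 0.4325 → θ = 25.63°; offset = 26.7·tan 25.63° = 12.8087 m.
Summing the layer offsets gives 19.7222 m.

19.72 m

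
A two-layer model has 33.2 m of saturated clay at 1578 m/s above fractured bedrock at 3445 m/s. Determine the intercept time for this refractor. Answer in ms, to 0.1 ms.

tᵢ = 2h·√(V₂²−V₁²)/(V₁V₂).
√(V₂²−V₁²) = √(3445²−1578²) = 3062.3 m/s.
tᵢ = 2·33.2·3062.3/(1578·3445) = 0.03740 s.

37.4 ms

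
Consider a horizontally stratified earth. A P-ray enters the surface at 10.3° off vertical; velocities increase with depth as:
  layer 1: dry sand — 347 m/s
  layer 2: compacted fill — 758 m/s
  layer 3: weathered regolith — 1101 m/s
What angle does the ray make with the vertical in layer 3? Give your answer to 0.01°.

34.56°

Snell's law across each interface conserves sin θ / V, so sin θ_3 = V_3·sin θ₁/V₁.
sin θ_3 = 1101 × sin 10.3° / 347 = 0.5673.
θ_3 = arcsin 0.5673 = 34.56°.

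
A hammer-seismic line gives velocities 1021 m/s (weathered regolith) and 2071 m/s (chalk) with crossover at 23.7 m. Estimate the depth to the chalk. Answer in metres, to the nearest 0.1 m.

h = (x_cross/2)·√((V₂−V₁)/(V₂+V₁)).
(V₂−V₁)/(V₂+V₁) = (2071−1021)/(2071+1021) = 0.3396; √ = 0.5827.
h = (23.7/2)·0.5827 = 6.91 m.

6.9 m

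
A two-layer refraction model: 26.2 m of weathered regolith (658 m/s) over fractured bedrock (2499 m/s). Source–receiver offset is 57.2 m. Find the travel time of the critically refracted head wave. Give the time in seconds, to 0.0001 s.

0.0997 s

t = x/V₂ + 2h·√(V₂²−V₁²)/(V₁V₂).
√(V₂²−V₁²) = √(2499²−658²) = 2410.8 m/s; delay term = 2·26.2·2410.8/(658·2499) = 0.07683 s.
t = 57.2/2499 + 0.07683 = 0.09971 s.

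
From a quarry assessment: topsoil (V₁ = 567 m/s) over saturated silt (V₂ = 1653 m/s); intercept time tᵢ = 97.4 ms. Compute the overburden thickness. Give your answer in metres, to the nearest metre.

h = tᵢ·V₁·V₂ / (2·√(V₂²−V₁²)).
√(V₂²−V₁²) = √(1653² − 567²) = 1552.7 m/s.
h = 0.0974 s × 567 × 1653 / (2 × 1552.7) = 29.40 m.

29 m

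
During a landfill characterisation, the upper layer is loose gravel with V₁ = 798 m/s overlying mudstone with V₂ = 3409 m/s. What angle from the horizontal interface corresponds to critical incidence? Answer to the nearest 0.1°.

76.5°

At critical incidence the refracted ray runs along the interface (θ₂ = 90°), so sin θ_c = V₁/V₂.
θ_c = arcsin(798/3409) = arcsin 0.2341 = 13.54°.
Measured from the interface: 90° − 13.54° = 76.46°.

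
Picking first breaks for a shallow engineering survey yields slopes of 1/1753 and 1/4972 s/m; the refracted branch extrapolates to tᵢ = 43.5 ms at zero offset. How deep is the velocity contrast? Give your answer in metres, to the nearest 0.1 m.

40.7 m

h = tᵢ·V₁·V₂ / (2·√(V₂²−V₁²)).
√(V₂²−V₁²) = √(4972² − 1753²) = 4652.7 m/s.
h = 0.0435 s × 1753 × 4972 / (2 × 4652.7) = 40.74 m.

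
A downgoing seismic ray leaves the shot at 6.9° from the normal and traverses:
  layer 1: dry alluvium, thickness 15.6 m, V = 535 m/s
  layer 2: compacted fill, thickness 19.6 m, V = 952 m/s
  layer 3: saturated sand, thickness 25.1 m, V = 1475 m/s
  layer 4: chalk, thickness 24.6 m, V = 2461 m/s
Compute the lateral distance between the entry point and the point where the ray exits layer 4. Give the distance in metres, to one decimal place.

p = sin θ₁/V₁ = sin 6.9°/535 = 2.2455e-04 s/m is conserved through the stack.
Layer 1: θ = 6.90°; offset = 15.6·tan 6.90° = 1.888 m.
Layer 2: sin θ = p·952 = 0.2138 → θ = 12.34°; offset = 19.6·tan 12.34° = 4.289 m.
Layer 3: sin θ = p·1475 = 0.3312 → θ = 19.34°; offset = 25.1·tan 19.34° = 8.811 m.
Layer 4: sin θ = p·2461 = 0.5526 → θ = 33.55°; offset = 24.6·tan 33.55° = 16.312 m.
Summing the layer offsets gives 31.300 m.

31.3 m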